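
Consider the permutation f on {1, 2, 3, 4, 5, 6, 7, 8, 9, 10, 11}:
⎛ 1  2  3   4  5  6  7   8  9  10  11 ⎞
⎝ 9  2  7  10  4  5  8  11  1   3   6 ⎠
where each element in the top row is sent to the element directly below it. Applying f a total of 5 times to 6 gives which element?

7

Tracing 6 → 5 → … returns to 6 after 8 steps, so 6 lies in an 8-cycle (3 7 8 11 6 5 4 10).
Stepping 5 places around the cycle: 6 → 5 → 4 → 10 → 3 → 7.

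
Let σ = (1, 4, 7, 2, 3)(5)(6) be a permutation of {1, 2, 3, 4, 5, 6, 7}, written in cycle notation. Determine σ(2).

In the cycle (1, 4, 7, 2, 3), 2 is followed by 3, so σ(2) = 3.

3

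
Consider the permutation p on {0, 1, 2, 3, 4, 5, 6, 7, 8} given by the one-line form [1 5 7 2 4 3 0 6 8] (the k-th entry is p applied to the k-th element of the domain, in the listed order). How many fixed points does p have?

The fixed points (elements with p(x) = x) are {4, 8}, so there are 2.

2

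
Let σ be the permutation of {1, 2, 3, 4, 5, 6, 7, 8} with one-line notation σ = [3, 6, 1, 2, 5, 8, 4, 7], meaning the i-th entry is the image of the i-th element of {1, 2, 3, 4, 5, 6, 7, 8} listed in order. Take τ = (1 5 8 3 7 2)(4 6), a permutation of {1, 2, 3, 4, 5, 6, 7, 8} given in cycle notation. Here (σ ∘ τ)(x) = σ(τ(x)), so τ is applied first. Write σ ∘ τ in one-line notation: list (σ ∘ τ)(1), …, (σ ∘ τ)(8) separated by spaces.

Chase each element through τ then σ: 1 → 5 → 5; 2 → 1 → 3; 3 → 7 → 4; 4 → 6 → 8; 5 → 8 → 7; 6 → 4 → 2; 7 → 2 → 6; 8 → 3 → 1.
So σ ∘ τ in one-line form is 5 3 4 8 7 2 6 1.

5 3 4 8 7 2 6 1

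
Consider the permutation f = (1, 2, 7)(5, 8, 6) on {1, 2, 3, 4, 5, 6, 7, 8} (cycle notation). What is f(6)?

6 appears in (5, 8, 6); the next entry (wrapping around) is 5.

5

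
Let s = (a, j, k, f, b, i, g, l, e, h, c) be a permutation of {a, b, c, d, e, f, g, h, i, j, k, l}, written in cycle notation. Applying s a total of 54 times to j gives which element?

a

j lies in the 11-cycle (a, j, k, f, b, i, g, l, e, h, c).
On an 11-cycle, s^11 is the identity, so s^54 = s^10 there (54 ≡ 10 mod 11).
Advancing 10 steps from j: j → k → f → b → i → g → l → e → h → c → a.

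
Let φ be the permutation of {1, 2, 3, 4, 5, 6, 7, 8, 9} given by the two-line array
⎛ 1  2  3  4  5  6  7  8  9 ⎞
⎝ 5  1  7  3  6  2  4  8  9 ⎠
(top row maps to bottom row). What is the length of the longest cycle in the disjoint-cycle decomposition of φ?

4

Decomposing into disjoint cycles gives (1, 5, 6, 2)(3, 7, 4); the longest has length 4.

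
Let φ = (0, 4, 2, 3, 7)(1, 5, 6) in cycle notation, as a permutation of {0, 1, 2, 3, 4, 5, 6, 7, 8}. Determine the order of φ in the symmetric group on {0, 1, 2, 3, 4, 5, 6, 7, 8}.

15

The cycle type of φ is (5, 3, 1).
The order of φ is the least common multiple of its cycle lengths: lcm(5, 3) = 15.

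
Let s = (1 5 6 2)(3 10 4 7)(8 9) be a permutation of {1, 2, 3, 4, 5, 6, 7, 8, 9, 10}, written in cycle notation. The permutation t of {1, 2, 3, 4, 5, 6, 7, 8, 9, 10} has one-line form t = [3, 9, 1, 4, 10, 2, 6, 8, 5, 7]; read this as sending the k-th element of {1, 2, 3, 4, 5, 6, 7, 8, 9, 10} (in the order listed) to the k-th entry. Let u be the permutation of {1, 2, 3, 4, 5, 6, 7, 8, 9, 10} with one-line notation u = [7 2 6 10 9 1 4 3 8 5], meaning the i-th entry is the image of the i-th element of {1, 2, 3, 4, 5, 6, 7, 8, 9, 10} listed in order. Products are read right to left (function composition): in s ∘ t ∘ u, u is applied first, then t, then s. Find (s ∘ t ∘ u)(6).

Chase 6: u(6) = 1; t(1) = 3; s(3) = 10. Hence (s ∘ t ∘ u)(6) = 10.

10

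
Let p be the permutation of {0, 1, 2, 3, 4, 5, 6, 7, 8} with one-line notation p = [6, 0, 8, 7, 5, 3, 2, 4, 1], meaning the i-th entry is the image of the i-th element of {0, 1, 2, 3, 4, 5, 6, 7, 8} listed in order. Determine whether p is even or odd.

odd

In disjoint-cycle form the cycle lengths are 5, 4.
A cycle of length ℓ contributes ℓ−1 transpositions, so p is a product of 4 + 3 = 7 transpositions — odd.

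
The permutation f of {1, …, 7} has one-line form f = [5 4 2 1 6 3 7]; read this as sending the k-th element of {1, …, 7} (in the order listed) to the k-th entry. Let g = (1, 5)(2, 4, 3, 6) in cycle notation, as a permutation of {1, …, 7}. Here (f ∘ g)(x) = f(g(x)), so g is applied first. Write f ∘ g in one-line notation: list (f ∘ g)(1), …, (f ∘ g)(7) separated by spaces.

Chase each element through g then f: 1 → 5 → 6; 2 → 4 → 1; 3 → 6 → 3; 4 → 3 → 2; 5 → 1 → 5; 6 → 2 → 4; 7 → 7 → 7.
So f ∘ g in one-line form is 6 1 3 2 5 4 7.

6 1 3 2 5 4 7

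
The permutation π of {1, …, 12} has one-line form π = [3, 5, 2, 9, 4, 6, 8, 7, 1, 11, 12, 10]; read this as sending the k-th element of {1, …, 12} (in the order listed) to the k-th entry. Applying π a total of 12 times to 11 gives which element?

11

Tracing 11 → 12 → … returns to 11 after 3 steps, so 11 lies in a 3-cycle (10, 11, 12).
Since the cycle has length 3, π^12 acts on it the same as π^0 (12 mod 3 = 0).
So π^12(11) = 11.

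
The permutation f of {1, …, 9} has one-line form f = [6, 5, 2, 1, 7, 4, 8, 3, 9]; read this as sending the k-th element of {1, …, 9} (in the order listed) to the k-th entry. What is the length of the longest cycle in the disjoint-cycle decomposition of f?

Decomposing into disjoint cycles gives (1, 6, 4)(2, 5, 7, 8, 3); the longest has length 5.

5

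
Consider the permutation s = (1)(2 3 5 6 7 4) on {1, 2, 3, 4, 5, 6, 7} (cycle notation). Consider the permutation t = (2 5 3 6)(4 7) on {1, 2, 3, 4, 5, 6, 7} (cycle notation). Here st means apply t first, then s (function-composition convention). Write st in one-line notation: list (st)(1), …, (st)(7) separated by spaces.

1 6 7 4 5 3 2

For each element, apply t then s: 1 → 1 → 1; 2 → 5 → 6; 3 → 6 → 7; 4 → 7 → 4; 5 → 3 → 5; 6 → 2 → 3; 7 → 4 → 2.
So st in one-line form is 1 6 7 4 5 3 2.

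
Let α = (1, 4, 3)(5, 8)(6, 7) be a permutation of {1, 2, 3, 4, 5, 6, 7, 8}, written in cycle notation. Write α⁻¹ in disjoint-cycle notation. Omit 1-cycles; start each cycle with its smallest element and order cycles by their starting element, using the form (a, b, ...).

(1, 3, 4)(5, 8)(6, 7)

If α sends a → b within a cycle, α⁻¹ sends b → a; equivalently, reverse each cycle.
Reversing each cycle of α and rotating so the smallest element leads gives (1, 3, 4)(5, 8)(6, 7).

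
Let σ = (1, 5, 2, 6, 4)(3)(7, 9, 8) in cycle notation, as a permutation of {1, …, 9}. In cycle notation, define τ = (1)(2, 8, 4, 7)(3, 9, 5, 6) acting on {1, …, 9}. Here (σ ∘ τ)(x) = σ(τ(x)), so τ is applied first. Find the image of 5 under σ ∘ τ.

First apply τ: τ(5) = 6, then σ(6) = 4. Thus (σ ∘ τ)(5) = 4.

4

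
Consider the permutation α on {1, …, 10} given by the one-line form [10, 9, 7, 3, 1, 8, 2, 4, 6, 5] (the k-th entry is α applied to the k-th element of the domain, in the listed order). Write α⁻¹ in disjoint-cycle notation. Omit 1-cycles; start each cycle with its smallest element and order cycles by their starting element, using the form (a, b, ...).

(1, 5, 10)(2, 7, 3, 4, 8, 6, 9)

First write α in disjoint cycles: (1, 10, 5)(2, 9, 6, 8, 4, 3, 7).
Reversing each cycle (and rotating so the smallest element leads) gives α⁻¹ = (1, 5, 10)(2, 7, 3, 4, 8, 6, 9).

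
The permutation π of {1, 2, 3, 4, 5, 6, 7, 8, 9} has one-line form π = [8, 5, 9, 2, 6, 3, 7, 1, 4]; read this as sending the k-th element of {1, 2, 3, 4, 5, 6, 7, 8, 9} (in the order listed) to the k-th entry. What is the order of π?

Decomposing into disjoint cycles gives cycle lengths 6, 2, 1.
The order of π is the least common multiple of its cycle lengths: lcm(6, 2) = 6.

6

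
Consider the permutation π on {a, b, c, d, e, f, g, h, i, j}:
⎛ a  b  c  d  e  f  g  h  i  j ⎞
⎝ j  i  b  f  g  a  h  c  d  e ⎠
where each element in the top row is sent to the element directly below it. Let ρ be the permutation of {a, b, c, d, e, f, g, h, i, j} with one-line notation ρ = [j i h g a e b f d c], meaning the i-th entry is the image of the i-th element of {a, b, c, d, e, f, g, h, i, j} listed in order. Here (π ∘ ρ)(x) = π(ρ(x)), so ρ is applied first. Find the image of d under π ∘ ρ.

h

ρ(d) = g, then π(g) = h; composing gives (π ∘ ρ)(d) = h.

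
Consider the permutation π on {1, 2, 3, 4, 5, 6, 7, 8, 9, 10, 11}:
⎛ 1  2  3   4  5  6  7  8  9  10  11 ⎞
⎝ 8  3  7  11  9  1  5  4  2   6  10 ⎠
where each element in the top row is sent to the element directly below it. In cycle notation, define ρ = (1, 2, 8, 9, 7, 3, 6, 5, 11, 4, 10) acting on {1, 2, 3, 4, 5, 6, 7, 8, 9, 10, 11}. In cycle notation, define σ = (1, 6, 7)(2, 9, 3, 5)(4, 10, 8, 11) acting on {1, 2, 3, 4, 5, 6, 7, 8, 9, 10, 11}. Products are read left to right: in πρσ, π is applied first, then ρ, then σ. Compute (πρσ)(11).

Chase 11: π(11) = 10; ρ(10) = 1; σ(1) = 6. Hence (πρσ)(11) = 6.

6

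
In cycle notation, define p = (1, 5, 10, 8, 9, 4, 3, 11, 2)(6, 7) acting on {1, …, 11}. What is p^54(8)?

8

8 lies in the 9-cycle (1, 5, 10, 8, 9, 4, 3, 11, 2).
Since the cycle has length 9, p^54 acts on it the same as p^0 (54 mod 9 = 0).
So p^54(8) = 8.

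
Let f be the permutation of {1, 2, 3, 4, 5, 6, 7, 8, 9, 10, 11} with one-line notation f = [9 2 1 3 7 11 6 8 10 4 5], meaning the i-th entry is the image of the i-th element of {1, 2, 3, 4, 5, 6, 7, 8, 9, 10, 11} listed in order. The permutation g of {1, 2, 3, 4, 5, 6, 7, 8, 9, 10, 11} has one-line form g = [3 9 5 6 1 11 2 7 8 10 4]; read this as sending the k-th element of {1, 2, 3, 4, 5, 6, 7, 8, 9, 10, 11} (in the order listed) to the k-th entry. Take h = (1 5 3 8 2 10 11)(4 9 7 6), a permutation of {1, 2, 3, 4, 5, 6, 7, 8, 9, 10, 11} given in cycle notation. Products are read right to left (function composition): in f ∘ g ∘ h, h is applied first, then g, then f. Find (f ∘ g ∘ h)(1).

9

(f ∘ g ∘ h)(1) = f(g(h(1))). h(1) = 5, then g(5) = 1, then f(1) = 9, so the result is 9.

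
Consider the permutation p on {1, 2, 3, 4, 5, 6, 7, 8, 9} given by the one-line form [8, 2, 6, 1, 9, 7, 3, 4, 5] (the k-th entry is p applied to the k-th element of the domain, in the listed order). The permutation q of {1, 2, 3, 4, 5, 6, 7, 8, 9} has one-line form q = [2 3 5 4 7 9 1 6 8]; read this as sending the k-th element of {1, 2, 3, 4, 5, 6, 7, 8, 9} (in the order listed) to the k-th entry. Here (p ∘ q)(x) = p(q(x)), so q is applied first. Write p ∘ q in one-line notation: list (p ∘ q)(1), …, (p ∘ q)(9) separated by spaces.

2 6 9 1 3 5 8 7 4

(p ∘ q)(x) = p(q(x)). Computing each image: p(q(1)) = p(2) = 2, p(q(2)) = p(3) = 6, p(q(3)) = p(5) = 9, p(q(4)) = p(4) = 1, p(q(5)) = p(7) = 3, p(q(6)) = p(9) = 5, p(q(7)) = p(1) = 8, p(q(8)) = p(6) = 7, p(q(9)) = p(8) = 4.
Hence p ∘ q = [2 6 9 1 3 5 8 7 4].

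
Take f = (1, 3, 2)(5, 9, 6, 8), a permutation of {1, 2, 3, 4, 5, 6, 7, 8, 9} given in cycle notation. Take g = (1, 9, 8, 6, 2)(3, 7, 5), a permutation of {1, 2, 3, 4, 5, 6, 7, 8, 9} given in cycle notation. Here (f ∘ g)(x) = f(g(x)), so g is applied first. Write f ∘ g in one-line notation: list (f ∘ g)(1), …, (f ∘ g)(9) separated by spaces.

(f ∘ g)(x) = f(g(x)). Computing each image: f(g(1)) = f(9) = 6, f(g(2)) = f(1) = 3, f(g(3)) = f(7) = 7, f(g(4)) = f(4) = 4, f(g(5)) = f(3) = 2, f(g(6)) = f(2) = 1, f(g(7)) = f(5) = 9, f(g(8)) = f(6) = 8, f(g(9)) = f(8) = 5.
Hence f ∘ g = [6 3 7 4 2 1 9 8 5].

6 3 7 4 2 1 9 8 5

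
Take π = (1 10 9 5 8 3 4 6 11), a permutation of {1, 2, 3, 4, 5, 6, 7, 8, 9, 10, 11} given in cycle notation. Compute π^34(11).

4

11 lies in the 9-cycle (1 10 9 5 8 3 4 6 11).
Since the cycle has length 9, π^34 acts on it the same as π^7 (34 mod 9 = 7).
Advancing 7 steps from 11: 11 → 1 → 10 → 9 → 5 → 8 → 3 → 4.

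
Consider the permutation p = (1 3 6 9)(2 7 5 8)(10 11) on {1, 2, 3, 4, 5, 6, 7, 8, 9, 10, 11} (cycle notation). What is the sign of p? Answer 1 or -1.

-1

The cycle lengths are 4, 4, 2, 1.
A cycle of length ℓ contributes ℓ−1 transpositions, so p is a product of 3 + 3 + 1 = 7 transpositions — odd.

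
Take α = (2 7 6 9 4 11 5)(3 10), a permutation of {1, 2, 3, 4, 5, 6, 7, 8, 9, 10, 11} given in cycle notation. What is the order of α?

14

The cycle type of α is (7, 2, 1, 1).
Since disjoint cycles commute, ord(α) = lcm(7, 2) = 14.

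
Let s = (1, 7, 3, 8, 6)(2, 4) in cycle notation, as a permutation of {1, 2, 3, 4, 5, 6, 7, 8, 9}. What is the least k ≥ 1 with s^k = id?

The disjoint cycles have lengths 5, 2, 1, 1.
Since disjoint cycles commute, ord(s) = lcm(5, 2) = 10.

10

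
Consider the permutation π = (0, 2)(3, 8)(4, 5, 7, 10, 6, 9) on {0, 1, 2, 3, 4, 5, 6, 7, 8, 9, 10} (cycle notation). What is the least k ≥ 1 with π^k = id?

6

The cycle type of π is (6, 2, 2, 1).
The order of π is the least common multiple of its cycle lengths: lcm(6, 2, 2) = 6.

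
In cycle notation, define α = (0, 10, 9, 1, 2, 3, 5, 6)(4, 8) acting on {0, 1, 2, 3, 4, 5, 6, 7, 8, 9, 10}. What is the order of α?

8

The disjoint cycles have lengths 8, 2, 1.
The order of α is the least common multiple of its cycle lengths: lcm(8, 2) = 8.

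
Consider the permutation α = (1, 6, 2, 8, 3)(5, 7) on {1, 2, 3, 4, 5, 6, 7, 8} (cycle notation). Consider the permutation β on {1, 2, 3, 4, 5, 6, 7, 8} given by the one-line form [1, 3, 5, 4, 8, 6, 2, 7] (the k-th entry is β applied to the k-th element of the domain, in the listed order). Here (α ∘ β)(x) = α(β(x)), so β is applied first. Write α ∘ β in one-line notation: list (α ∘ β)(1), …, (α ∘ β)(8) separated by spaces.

(α ∘ β)(x) = α(β(x)). Computing each image: α(β(1)) = α(1) = 6, α(β(2)) = α(3) = 1, α(β(3)) = α(5) = 7, α(β(4)) = α(4) = 4, α(β(5)) = α(8) = 3, α(β(6)) = α(6) = 2, α(β(7)) = α(2) = 8, α(β(8)) = α(7) = 5.
Hence α ∘ β = [6 1 7 4 3 2 8 5].

6 1 7 4 3 2 8 5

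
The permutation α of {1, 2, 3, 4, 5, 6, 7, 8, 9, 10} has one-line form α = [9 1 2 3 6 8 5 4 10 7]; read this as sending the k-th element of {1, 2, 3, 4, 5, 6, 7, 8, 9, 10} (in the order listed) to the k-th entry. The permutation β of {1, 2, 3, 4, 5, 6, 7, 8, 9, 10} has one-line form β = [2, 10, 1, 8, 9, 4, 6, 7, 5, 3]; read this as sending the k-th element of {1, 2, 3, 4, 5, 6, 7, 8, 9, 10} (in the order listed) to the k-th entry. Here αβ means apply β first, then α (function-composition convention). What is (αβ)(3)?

9

First apply β: β(3) = 1, then α(1) = 9. Thus (αβ)(3) = 9.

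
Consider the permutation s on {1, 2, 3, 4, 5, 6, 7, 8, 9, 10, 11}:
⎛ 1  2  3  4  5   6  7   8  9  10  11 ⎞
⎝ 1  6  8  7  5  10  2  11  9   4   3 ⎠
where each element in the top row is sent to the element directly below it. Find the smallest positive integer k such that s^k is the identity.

15

The disjoint-cycle form of s has cycle lengths 5, 3, 1, 1, 1.
The order is lcm(5, 3) = 15.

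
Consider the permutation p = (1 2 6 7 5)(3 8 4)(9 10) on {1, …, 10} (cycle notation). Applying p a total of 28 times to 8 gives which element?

8 lies in the 3-cycle (3 8 4).
Powers repeat with period 3 on this cycle, and 28 mod 3 = 1, so p^28(8) = p^1(8).
Stepping 1 place around the cycle: 8 → 4.

4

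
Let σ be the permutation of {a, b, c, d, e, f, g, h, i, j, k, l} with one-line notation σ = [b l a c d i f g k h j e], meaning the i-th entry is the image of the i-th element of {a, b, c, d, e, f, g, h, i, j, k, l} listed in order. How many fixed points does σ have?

No element satisfies σ(x) = x, so there are 0 fixed points.

0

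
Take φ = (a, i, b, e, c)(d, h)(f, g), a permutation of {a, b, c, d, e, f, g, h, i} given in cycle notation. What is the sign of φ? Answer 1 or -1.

The cycle lengths are 5, 2, 2.
A cycle is odd iff its length is even; φ has 2 even-length cycles, so sgn(φ) = (−1)^2 and φ is even.

1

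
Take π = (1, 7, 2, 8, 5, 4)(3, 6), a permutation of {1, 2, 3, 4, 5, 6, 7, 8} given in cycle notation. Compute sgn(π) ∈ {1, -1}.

1

The cycle lengths are 6, 2.
A cycle is odd iff its length is even; π has 2 even-length cycles, so sgn(π) = (−1)^2 and π is even.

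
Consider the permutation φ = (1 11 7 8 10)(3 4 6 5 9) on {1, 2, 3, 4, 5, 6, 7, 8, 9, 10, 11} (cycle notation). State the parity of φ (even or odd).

The cycle lengths are 5, 5, 1.
A cycle of length ℓ contributes ℓ−1 transpositions, so φ is a product of 4 + 4 = 8 transpositions — even.

even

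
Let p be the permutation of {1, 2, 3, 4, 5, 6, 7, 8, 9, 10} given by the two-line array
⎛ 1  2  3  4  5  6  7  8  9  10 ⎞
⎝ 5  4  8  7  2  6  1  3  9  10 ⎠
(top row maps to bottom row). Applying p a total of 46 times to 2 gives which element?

4

Tracing 2 → 4 → … returns to 2 after 5 steps, so 2 lies in a 5-cycle (1, 5, 2, 4, 7).
Powers repeat with period 5 on this cycle, and 46 mod 5 = 1, so p^46(2) = p^1(2).
Stepping 1 place around the cycle: 2 → 4.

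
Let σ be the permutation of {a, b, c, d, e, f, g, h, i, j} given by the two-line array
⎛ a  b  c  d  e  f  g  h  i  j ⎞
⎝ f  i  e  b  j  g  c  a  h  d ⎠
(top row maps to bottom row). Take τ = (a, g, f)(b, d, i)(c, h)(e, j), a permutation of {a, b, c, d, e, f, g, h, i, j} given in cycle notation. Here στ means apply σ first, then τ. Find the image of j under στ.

i

σ(j) = d, then τ(d) = i; composing gives (στ)(j) = i.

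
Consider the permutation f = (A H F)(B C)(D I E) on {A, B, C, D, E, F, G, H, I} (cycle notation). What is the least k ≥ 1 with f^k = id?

6

The disjoint cycles have lengths 3, 3, 2, 1.
The order is lcm(3, 3, 2) = 6.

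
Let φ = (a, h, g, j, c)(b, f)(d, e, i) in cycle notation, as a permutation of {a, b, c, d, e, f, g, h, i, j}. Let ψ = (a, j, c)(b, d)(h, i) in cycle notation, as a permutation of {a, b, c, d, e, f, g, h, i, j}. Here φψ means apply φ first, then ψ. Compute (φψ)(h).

First apply φ: φ(h) = g, then ψ(g) = g. Thus (φψ)(h) = g.

g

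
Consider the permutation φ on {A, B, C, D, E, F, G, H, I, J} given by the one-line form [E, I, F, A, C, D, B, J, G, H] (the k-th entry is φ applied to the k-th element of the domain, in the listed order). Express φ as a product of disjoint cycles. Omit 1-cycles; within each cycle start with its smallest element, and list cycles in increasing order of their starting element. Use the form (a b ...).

Start at A and follow images: A → E → C → F → D → A, giving the cycle (A E C F D).
Repeating from the next unused element and collecting all non-trivial cycles gives (A E C F D)(B I G)(H J).

(A E C F D)(B I G)(H J)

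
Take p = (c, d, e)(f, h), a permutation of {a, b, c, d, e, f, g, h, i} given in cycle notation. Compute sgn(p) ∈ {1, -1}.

The cycle lengths are 3, 2, 1, 1, 1, 1.
A cycle is odd iff its length is even; p has 1 even-length cycle, so sgn(p) = (−1)^1 and p is odd.

-1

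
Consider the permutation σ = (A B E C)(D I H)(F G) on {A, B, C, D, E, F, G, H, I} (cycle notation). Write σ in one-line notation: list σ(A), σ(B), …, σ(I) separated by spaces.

Each element maps to the next entry in its cycle (wrapping to the front): A→B, B→E, C→A, D→I, E→C, F→G, G→F, H→D, I→H.
So the one-line form is B E A I C G F D H.

B E A I C G F D H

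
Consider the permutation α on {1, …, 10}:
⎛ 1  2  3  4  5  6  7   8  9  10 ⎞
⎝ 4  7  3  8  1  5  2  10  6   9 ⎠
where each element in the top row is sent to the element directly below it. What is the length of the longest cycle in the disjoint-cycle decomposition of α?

Decomposing into disjoint cycles gives (1 4 8 10 9 6 5)(2 7); the longest has length 7.

7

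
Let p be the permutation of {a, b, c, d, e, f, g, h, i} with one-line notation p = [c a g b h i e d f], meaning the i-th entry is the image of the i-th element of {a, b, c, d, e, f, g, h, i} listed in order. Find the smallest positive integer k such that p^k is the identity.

14

Writing p as disjoint cycles, the cycle lengths are 7, 2.
Since disjoint cycles commute, ord(p) = lcm(7, 2) = 14.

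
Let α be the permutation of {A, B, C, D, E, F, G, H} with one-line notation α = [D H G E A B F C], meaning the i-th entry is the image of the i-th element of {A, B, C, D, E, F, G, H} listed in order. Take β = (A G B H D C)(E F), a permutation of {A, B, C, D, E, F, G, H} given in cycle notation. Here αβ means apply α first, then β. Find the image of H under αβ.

A

First apply α: α(H) = C, then β(C) = A. Thus (αβ)(H) = A.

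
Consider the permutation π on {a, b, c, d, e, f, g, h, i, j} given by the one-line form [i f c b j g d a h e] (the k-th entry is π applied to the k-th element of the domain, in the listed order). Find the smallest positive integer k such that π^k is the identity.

12

Writing π as disjoint cycles, the cycle lengths are 4, 3, 2, 1.
The order is lcm(4, 3, 2) = 12.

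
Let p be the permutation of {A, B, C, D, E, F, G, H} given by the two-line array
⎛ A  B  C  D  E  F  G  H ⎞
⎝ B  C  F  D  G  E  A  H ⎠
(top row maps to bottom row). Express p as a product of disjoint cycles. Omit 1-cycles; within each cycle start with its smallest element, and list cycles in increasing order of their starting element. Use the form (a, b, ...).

Start at A and follow images: A → B → C → F → E → G → A, giving the cycle (A, B, C, F, E, G).
Repeating from the next unused element and collecting all non-trivial cycles gives (A, B, C, F, E, G).

(A, B, C, F, E, G)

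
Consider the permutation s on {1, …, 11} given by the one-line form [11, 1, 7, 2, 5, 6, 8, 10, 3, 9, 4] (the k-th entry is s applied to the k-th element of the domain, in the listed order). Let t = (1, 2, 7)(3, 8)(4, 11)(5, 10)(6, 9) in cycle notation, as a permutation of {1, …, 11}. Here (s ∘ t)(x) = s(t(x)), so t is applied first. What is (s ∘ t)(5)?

(s ∘ t)(5) = s(t(5)). t(5) = 10, then s(10) = 9. So (s ∘ t)(5) = 9.

9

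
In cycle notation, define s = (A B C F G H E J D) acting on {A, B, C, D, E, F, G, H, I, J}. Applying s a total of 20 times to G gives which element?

G lies in the 9-cycle (A B C F G H E J D).
Since the cycle has length 9, s^20 acts on it the same as s^2 (20 mod 9 = 2).
Stepping 2 places around the cycle: G → H → E.

E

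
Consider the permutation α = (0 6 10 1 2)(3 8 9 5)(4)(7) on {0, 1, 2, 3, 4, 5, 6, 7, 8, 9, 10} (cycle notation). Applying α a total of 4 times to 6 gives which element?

0

6 lies in the 5-cycle (0 6 10 1 2).
Advancing 4 steps from 6: 6 → 10 → 1 → 2 → 0.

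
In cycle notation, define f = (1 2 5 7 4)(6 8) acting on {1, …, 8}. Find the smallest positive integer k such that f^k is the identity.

10

The disjoint cycles have lengths 5, 2, 1.
Since disjoint cycles commute, ord(f) = lcm(5, 2) = 10.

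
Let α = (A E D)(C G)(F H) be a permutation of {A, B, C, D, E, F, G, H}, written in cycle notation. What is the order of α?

The disjoint cycles have lengths 3, 2, 2, 1.
The order is lcm(3, 2, 2) = 6.

6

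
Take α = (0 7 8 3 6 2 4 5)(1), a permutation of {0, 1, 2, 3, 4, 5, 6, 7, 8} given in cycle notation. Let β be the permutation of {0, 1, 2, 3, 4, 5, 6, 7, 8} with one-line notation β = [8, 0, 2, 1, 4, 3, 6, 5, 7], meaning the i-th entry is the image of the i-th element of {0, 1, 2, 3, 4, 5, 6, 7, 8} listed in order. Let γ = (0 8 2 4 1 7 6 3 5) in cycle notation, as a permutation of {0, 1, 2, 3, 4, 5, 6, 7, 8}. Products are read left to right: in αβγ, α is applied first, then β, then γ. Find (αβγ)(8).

7

Chase 8: α(8) = 3; β(3) = 1; γ(1) = 7. Hence (αβγ)(8) = 7.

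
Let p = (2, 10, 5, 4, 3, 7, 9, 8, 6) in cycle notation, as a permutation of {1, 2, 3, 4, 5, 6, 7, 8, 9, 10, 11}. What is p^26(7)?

3

7 lies in the 9-cycle (2, 10, 5, 4, 3, 7, 9, 8, 6).
Since the cycle has length 9, p^26 acts on it the same as p^8 (26 mod 9 = 8).
Stepping 8 places around the cycle: 7 → 9 → 8 → 6 → 2 → 10 → 5 → 4 → 3.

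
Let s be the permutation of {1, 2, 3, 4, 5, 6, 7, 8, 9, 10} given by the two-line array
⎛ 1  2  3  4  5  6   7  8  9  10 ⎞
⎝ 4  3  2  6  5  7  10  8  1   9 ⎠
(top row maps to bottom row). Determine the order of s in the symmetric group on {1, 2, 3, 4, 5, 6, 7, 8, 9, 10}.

6

Writing s as disjoint cycles, the cycle lengths are 6, 2, 1, 1.
The order is lcm(6, 2) = 6.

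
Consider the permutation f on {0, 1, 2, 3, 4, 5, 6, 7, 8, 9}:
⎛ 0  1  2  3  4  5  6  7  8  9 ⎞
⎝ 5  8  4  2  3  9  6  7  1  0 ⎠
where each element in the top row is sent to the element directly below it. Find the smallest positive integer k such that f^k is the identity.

6

The disjoint-cycle form of f has cycle lengths 3, 3, 2, 1, 1.
The order is lcm(3, 3, 2) = 6.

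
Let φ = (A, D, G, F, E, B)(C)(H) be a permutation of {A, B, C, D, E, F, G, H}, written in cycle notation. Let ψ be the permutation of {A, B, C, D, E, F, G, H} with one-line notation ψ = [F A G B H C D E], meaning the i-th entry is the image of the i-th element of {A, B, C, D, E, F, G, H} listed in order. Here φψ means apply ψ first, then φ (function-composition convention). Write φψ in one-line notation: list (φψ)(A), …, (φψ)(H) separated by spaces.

Chase each element through ψ then φ: A → F → E; B → A → D; C → G → F; D → B → A; E → H → H; F → C → C; G → D → G; H → E → B.
Collecting the images, φψ = [E D F A H C G B].

E D F A H C G B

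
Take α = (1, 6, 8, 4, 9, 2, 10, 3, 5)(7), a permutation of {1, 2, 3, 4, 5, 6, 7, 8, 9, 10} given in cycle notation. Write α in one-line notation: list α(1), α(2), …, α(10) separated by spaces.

6 10 5 9 1 8 7 4 2 3

Each element maps to the next entry in its cycle (wrapping to the front): 1↦6, 2↦10, 3↦5, 4↦9, 5↦1, 6↦8, 7↦7, 8↦4, 9↦2, 10↦3.
So the one-line form is 6 10 5 9 1 8 7 4 2 3.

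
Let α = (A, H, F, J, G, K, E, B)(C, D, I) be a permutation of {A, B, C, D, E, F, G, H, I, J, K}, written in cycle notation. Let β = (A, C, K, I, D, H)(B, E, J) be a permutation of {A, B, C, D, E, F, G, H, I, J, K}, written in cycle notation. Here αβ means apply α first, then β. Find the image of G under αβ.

I

α(G) = K, then β(K) = I; composing gives (αβ)(G) = I.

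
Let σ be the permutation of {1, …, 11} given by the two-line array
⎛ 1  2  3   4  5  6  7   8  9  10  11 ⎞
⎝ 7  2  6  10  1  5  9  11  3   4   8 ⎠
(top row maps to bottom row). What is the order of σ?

6

Decomposing into disjoint cycles gives cycle lengths 6, 2, 2, 1.
The order is lcm(6, 2, 2) = 6.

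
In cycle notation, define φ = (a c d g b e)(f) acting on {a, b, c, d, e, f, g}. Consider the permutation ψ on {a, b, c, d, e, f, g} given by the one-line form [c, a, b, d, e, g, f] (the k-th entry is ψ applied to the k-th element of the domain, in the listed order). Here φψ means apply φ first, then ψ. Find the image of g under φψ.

(φψ)(g) = ψ(φ(g)). φ(g) = b, then ψ(b) = a. So (φψ)(g) = a.

a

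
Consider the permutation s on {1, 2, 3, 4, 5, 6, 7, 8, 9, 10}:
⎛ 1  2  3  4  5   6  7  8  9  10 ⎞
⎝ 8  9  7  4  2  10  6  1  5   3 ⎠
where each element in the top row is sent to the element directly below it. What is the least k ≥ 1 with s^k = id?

Decomposing into disjoint cycles gives cycle lengths 4, 3, 2, 1.
The order of s is the least common multiple of its cycle lengths: lcm(4, 3, 2) = 12.

12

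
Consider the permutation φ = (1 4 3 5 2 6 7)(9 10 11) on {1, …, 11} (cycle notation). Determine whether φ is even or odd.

The cycle lengths are 7, 3, 1.
A cycle of length ℓ contributes ℓ−1 transpositions, so φ is a product of 6 + 2 = 8 transpositions — even.

even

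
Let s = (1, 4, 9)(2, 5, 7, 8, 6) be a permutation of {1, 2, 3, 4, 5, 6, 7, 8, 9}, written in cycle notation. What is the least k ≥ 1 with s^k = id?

The disjoint cycles have lengths 5, 3, 1.
The order is lcm(5, 3) = 15.

15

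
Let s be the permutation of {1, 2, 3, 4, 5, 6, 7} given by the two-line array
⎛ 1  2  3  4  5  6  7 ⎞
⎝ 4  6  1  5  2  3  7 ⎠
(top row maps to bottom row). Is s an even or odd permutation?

In disjoint-cycle form the cycle lengths are 6, 1.
A cycle is odd iff its length is even; s has 1 even-length cycle, so sgn(s) = (−1)^1 and s is odd.

odd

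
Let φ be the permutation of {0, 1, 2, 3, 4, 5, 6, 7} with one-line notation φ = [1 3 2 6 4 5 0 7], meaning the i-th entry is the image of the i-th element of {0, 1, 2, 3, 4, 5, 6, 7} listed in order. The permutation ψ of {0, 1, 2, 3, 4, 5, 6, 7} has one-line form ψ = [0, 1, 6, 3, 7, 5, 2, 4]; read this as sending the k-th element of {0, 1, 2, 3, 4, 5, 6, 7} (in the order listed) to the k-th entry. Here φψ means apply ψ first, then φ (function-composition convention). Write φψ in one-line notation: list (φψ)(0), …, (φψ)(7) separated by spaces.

1 3 0 6 7 5 2 4

Chase each element through ψ then φ: 0 → 0 → 1; 1 → 1 → 3; 2 → 6 → 0; 3 → 3 → 6; 4 → 7 → 7; 5 → 5 → 5; 6 → 2 → 2; 7 → 4 → 4.
Collecting the images, φψ = [1 3 0 6 7 5 2 4].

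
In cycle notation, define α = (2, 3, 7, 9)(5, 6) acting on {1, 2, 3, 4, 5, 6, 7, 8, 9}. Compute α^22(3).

9

3 lies in the 4-cycle (2, 3, 7, 9).
Powers repeat with period 4 on this cycle, and 22 mod 4 = 2, so α^22(3) = α^2(3).
Advancing 2 steps from 3: 3 → 7 → 9.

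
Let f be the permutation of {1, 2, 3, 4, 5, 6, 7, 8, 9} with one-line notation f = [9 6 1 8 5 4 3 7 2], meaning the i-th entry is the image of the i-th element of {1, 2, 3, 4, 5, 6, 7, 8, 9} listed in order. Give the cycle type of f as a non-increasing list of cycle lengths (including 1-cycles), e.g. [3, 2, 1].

The disjoint cycles are (1 9 2 6 4 8 7 3)(5), with lengths 8, 1 in non-increasing order.

[8, 1]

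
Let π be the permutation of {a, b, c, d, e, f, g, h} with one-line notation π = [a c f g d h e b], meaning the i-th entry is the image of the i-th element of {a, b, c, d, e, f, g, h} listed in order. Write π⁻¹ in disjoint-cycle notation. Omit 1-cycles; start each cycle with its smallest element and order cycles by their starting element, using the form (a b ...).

(b h f c)(d e g)

The cycle decomposition of π is (b c f h)(d g e).
The inverse reverses every cycle; in canonical form, π⁻¹ = (b h f c)(d e g).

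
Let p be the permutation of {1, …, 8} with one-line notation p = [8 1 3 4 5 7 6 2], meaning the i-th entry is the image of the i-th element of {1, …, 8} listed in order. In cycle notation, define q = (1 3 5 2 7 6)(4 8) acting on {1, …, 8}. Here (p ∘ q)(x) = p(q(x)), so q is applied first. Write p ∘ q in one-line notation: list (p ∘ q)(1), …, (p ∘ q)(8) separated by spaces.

3 6 5 2 1 8 7 4

(p ∘ q)(x) = p(q(x)). Computing each image: p(q(1)) = p(3) = 3, p(q(2)) = p(7) = 6, p(q(3)) = p(5) = 5, p(q(4)) = p(8) = 2, p(q(5)) = p(2) = 1, p(q(6)) = p(1) = 8, p(q(7)) = p(6) = 7, p(q(8)) = p(4) = 4.
Hence p ∘ q = [3 6 5 2 1 8 7 4].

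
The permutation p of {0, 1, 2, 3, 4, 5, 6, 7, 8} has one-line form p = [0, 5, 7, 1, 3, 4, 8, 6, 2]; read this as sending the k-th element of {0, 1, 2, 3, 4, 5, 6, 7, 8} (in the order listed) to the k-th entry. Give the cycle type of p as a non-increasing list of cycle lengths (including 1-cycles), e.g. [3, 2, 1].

The disjoint cycles are (0)(1, 5, 4, 3)(2, 7, 6, 8), with lengths 4, 4, 1 in non-increasing order.

[4, 4, 1]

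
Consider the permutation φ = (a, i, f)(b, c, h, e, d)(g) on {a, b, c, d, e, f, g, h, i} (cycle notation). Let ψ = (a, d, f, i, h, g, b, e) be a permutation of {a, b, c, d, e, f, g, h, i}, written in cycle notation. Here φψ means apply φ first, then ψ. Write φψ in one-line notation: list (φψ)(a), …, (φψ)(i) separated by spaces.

h c g e f d b a i

(φψ)(x) = ψ(φ(x)). Computing each image: ψ(φ(a)) = ψ(i) = h, ψ(φ(b)) = ψ(c) = c, ψ(φ(c)) = ψ(h) = g, ψ(φ(d)) = ψ(b) = e, ψ(φ(e)) = ψ(d) = f, ψ(φ(f)) = ψ(a) = d, ψ(φ(g)) = ψ(g) = b, ψ(φ(h)) = ψ(e) = a, ψ(φ(i)) = ψ(f) = i.
Hence φψ = [h c g e f d b a i].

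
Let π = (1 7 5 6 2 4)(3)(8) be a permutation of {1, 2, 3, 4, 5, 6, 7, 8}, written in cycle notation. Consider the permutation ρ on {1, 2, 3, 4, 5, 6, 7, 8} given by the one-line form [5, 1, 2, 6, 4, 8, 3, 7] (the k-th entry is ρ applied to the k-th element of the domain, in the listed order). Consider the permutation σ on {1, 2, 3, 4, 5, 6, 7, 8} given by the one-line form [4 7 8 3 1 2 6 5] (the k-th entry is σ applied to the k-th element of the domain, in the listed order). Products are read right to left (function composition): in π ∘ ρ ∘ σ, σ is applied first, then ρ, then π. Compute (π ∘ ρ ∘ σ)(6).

(π ∘ ρ ∘ σ)(6) = π(ρ(σ(6))). σ(6) = 2, then ρ(2) = 1, then π(1) = 7, so the result is 7.

7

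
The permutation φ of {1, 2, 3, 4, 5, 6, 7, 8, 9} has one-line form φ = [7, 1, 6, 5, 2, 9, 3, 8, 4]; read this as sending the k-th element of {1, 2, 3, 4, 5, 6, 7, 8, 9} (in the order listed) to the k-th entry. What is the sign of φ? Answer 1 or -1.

-1

In disjoint-cycle form the cycle lengths are 8, 1.
A cycle of length ℓ contributes ℓ−1 transpositions, so φ is a product of 7 transpositions — odd.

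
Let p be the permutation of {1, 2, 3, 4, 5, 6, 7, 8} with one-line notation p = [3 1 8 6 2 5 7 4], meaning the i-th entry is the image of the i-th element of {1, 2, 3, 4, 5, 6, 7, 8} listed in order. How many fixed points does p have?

1

The fixed points (elements with p(x) = x) are {7}, so there is 1.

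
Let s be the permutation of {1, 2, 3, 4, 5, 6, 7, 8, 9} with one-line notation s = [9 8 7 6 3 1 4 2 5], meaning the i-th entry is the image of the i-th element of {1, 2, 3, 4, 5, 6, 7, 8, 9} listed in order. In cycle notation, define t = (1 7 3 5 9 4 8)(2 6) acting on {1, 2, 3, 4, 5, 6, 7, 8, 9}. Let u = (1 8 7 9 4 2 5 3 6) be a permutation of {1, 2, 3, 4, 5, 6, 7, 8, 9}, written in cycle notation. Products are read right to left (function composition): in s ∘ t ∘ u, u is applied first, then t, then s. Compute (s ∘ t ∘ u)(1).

Apply the permutations in order: u(1) = 8, then t(8) = 1, then s(1) = 9. So (s ∘ t ∘ u)(1) = 9.

9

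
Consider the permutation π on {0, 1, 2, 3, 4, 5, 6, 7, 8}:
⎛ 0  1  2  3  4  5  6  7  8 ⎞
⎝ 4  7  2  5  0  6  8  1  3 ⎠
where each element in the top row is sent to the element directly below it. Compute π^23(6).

5

Tracing 6 → 8 → … returns to 6 after 4 steps, so 6 lies in a 4-cycle (3, 5, 6, 8).
On a 4-cycle, π^4 is the identity, so π^23 = π^3 there (23 ≡ 3 mod 4).
Stepping 3 places around the cycle: 6 → 8 → 3 → 5.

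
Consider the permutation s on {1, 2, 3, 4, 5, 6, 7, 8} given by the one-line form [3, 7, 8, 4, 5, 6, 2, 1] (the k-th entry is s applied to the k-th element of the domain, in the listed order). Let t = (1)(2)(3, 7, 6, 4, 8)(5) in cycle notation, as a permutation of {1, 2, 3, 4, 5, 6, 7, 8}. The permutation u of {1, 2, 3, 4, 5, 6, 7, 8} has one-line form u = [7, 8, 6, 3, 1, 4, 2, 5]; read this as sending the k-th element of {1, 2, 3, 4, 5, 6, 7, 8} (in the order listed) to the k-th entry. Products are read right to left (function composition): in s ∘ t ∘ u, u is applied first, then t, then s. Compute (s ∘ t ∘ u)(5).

3

(s ∘ t ∘ u)(5) = s(t(u(5))). u(5) = 1, then t(1) = 1, then s(1) = 3, so the result is 3.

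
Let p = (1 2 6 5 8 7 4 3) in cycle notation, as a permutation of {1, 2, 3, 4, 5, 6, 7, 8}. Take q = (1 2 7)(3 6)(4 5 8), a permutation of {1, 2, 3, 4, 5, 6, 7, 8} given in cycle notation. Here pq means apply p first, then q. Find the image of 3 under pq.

2

First apply p: p(3) = 1, then q(1) = 2. Thus (pq)(3) = 2.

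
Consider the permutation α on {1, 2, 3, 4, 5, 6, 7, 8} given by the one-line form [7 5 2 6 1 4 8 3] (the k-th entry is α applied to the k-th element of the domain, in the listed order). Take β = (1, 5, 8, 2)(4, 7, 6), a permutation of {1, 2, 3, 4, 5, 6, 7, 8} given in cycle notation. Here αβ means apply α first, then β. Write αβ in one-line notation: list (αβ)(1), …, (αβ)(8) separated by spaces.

For each element, apply α then β: 1 → 7 → 6; 2 → 5 → 8; 3 → 2 → 1; 4 → 6 → 4; 5 → 1 → 5; 6 → 4 → 7; 7 → 8 → 2; 8 → 3 → 3.
Collecting the images, αβ = [6 8 1 4 5 7 2 3].

6 8 1 4 5 7 2 3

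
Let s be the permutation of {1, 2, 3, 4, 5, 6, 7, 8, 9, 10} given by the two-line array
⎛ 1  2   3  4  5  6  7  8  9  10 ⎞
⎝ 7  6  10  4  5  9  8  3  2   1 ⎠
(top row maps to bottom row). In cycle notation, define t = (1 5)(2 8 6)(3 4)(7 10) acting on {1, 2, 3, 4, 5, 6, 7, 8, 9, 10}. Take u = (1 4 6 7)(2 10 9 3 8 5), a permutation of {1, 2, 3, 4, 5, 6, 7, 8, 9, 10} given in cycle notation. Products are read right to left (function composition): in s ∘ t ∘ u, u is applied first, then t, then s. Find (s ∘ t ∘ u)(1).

10

(s ∘ t ∘ u)(1) = s(t(u(1))). u(1) = 4, then t(4) = 3, then s(3) = 10, so the result is 10.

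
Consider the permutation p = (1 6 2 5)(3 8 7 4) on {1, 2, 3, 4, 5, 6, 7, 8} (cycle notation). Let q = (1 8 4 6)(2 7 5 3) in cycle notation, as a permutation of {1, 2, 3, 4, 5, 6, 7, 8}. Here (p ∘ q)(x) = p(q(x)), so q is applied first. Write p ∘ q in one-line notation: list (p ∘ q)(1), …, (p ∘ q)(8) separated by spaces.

Chase each element through q then p: 1 → 8 → 7; 2 → 7 → 4; 3 → 2 → 5; 4 → 6 → 2; 5 → 3 → 8; 6 → 1 → 6; 7 → 5 → 1; 8 → 4 → 3.
Collecting the images, p ∘ q = [7 4 5 2 8 6 1 3].

7 4 5 2 8 6 1 3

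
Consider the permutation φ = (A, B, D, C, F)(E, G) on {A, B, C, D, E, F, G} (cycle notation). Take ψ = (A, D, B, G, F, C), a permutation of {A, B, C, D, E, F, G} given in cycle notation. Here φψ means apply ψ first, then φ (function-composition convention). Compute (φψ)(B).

ψ(B) = G, then φ(G) = E; composing gives (φψ)(B) = E.

E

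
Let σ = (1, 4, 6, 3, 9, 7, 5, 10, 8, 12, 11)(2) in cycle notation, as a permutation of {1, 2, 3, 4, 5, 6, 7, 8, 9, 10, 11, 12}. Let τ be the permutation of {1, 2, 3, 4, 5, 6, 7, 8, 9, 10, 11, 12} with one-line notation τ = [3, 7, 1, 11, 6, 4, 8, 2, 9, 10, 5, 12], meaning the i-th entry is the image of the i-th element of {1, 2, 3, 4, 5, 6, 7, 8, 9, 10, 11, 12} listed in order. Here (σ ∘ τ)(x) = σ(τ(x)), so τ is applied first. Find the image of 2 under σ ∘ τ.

τ(2) = 7, then σ(7) = 5; composing gives (σ ∘ τ)(2) = 5.

5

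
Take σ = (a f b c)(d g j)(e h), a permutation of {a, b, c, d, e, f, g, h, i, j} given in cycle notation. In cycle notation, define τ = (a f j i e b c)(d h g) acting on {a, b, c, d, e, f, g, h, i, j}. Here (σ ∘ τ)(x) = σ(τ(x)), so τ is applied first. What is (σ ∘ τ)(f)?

First apply τ: τ(f) = j, then σ(j) = d. Thus (σ ∘ τ)(f) = d.

d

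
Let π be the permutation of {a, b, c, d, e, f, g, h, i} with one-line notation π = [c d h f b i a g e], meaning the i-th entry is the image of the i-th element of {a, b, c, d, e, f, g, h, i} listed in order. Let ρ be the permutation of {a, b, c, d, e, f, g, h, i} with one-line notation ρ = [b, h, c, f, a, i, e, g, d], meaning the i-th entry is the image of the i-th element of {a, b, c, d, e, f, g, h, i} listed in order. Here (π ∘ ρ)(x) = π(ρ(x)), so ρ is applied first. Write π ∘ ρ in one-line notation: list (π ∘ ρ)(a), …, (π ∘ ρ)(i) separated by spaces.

(π ∘ ρ)(x) = π(ρ(x)). Computing each image: π(ρ(a)) = π(b) = d, π(ρ(b)) = π(h) = g, π(ρ(c)) = π(c) = h, π(ρ(d)) = π(f) = i, π(ρ(e)) = π(a) = c, π(ρ(f)) = π(i) = e, π(ρ(g)) = π(e) = b, π(ρ(h)) = π(g) = a, π(ρ(i)) = π(d) = f.
Hence π ∘ ρ = [d g h i c e b a f].

d g h i c e b a f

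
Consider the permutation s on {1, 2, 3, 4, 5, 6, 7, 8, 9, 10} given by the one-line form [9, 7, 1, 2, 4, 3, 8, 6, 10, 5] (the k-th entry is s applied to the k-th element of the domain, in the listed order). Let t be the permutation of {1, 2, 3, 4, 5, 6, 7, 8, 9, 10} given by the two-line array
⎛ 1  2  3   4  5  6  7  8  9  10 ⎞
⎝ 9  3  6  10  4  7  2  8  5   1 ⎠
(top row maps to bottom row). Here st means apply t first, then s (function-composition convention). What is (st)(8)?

6

t(8) = 8, then s(8) = 6; composing gives (st)(8) = 6.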